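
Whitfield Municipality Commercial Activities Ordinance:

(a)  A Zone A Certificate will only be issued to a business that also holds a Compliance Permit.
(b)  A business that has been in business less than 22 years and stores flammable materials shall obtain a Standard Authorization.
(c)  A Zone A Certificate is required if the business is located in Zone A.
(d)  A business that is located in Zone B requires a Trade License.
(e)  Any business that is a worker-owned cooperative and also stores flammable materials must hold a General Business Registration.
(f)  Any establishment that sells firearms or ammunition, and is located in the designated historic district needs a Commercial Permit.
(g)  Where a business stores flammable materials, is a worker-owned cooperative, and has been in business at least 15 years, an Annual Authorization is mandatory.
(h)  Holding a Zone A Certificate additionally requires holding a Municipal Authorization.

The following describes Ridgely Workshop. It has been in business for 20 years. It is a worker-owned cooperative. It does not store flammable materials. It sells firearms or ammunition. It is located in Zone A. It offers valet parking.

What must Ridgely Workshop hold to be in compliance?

Compliance Permit, Municipal Authorization, Zone A Certificate

(a) Zone A Certificate is required → Compliance Permit also required.
(b) years in business 20 < 22; does not store flammable materials → Standard Authorization not required.
(c) is located in Zone A → Zone A Certificate required.
(d) is located in Zone A (not: is located in Zone B) → Trade License not required.
(e) is a worker-owned cooperative; does not store flammable materials → General Business Registration not required.
(f) sells firearms or ammunition; is located in Zone A (not: is located in the designated historic district) → Commercial Permit not required.
(g) does not store flammable materials; is a worker-owned cooperative; years in business 20 ≥ 15 → Annual Authorization not required.
(h) Zone A Certificate is required → Municipal Authorization also required.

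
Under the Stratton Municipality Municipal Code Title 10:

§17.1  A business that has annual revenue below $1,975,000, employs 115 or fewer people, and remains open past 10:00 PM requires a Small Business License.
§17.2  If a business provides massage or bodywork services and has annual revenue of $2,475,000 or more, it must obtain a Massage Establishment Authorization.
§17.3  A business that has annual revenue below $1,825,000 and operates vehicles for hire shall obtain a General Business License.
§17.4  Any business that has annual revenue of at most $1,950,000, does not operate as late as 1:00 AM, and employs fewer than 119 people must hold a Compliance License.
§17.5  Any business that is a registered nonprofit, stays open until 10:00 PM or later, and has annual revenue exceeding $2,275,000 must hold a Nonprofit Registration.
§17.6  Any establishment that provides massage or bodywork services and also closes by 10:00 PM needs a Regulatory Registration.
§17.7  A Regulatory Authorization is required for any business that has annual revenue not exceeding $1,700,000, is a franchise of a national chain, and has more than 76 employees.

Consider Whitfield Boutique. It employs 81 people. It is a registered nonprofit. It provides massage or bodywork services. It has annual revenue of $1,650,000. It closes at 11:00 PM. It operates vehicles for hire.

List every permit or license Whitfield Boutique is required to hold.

Compliance License, General Business License, Small Business License

§17.1 revenue $1,650,000 < $1,975,000; employees 81 ≤ 115; closes 11:00 PM, after 10:00 PM → Small Business License required.
§17.2 provides massage or bodywork services; revenue $1,650,000 < $2,475,000 → Massage Establishment Authorization not required.
§17.3 revenue $1,650,000 < $1,825,000; operates vehicles for hire → General Business License required.
§17.4 revenue $1,650,000 ≤ $1,950,000; closes 11:00 PM, at/before 1:00 AM; employees 81 < 119 → Compliance License required.
§17.5 is a registered nonprofit; closes 11:00 PM, after 10:00 PM; revenue $1,650,000 ≤ $2,275,000 → Nonprofit Registration not required.
§17.6 provides massage or bodywork services; closes 11:00 PM, after 10:00 PM → Regulatory Registration not required.
§17.7 revenue $1,650,000 ≤ $1,700,000; is a registered nonprofit (not: is a franchise of a national chain); employees 81 > 76 → Regulatory Authorization not required.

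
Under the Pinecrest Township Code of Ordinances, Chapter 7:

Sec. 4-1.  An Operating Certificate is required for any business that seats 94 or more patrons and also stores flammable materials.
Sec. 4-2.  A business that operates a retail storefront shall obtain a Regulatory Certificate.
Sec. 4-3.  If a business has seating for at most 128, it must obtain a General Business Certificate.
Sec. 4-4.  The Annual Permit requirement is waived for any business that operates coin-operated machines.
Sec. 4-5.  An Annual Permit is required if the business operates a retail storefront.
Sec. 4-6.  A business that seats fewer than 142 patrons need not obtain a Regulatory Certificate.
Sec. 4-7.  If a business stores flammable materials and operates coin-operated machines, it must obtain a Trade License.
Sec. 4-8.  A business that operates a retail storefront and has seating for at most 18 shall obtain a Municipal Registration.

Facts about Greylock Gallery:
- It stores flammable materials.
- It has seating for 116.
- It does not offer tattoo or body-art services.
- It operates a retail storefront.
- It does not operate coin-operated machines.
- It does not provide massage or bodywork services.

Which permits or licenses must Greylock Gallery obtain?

Sec. 4-1. seating 116 ≥ 94; stores flammable materials → Operating Certificate required.
Sec. 4-2. operates a retail storefront → Regulatory Certificate required.
Sec. 4-3. seating 116 ≤ 128 → General Business Certificate required.
Sec. 4-4. does not operate coin-operated machines → Annual Permit exemption does not apply.
Sec. 4-5. operates a retail storefront → Annual Permit required.
Sec. 4-6. seating 116 < 142 → exempt from Regulatory Certificate.
Sec. 4-7. stores flammable materials; does not operate coin-operated machines → Trade License not required.
Sec. 4-8. operates a retail storefront; seating 116 > 18 → Municipal Registration not required.

Annual Permit, General Business Certificate, Operating Certificate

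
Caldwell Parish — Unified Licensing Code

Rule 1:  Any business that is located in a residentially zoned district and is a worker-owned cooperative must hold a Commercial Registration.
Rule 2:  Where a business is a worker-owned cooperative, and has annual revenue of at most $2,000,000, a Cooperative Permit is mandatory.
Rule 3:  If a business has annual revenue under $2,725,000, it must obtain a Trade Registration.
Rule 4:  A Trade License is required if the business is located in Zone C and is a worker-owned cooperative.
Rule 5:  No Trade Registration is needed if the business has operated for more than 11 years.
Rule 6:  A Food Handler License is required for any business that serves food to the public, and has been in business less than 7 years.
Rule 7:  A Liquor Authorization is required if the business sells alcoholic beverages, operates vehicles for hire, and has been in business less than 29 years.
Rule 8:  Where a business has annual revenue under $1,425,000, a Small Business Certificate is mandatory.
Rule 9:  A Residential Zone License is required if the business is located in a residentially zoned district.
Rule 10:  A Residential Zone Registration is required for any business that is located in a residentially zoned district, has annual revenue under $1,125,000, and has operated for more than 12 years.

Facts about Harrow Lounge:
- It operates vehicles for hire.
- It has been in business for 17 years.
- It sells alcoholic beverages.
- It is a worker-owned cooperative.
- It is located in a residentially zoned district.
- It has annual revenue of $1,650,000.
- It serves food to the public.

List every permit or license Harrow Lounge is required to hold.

Rule 1: is located in a residentially zoned district; is a worker-owned cooperative → Commercial Registration required.
Rule 2: is a worker-owned cooperative; revenue $1,650,000 ≤ $2,000,000 → Cooperative Permit required.
Rule 3: revenue $1,650,000 < $2,725,000 → Trade Registration required.
Rule 4: is located in a residentially zoned district (not: is located in Zone C); is a worker-owned cooperative → Trade License not required.
Rule 5: years in business 17 > 11 → exempt from Trade Registration.
Rule 6: serves food to the public; years in business 17 ≥ 7 → Food Handler License not required.
Rule 7: sells alcoholic beverages; operates vehicles for hire; years in business 17 < 29 → Liquor Authorization required.
Rule 8: revenue $1,650,000 ≥ $1,425,000 → Small Business Certificate not required.
Rule 9: is located in a residentially zoned district → Residential Zone License required.
Rule 10: is located in a residentially zoned district; revenue $1,650,000 ≥ $1,125,000; years in business 17 > 12 → Residential Zone Registration not required.

Commercial Registration, Cooperative Permit, Liquor Authorization, Residential Zone License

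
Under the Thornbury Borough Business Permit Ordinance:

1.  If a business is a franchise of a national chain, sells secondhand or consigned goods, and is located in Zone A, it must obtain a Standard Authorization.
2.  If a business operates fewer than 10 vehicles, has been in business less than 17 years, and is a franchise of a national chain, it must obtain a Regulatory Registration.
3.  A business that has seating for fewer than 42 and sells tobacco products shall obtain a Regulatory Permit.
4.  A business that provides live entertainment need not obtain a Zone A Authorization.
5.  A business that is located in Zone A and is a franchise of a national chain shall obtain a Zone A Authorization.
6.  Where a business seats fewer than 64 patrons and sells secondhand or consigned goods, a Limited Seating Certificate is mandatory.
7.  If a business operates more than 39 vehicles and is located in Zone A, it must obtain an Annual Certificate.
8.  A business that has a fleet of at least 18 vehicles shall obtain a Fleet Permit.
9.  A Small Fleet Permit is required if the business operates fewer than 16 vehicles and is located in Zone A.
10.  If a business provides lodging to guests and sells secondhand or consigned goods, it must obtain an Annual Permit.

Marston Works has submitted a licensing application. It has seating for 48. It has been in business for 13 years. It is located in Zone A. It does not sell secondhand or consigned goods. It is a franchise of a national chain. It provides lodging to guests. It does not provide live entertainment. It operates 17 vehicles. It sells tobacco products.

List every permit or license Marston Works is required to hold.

Zone A Authorization

1. is a franchise of a national chain; does not sell secondhand or consigned goods; is located in Zone A → Standard Authorization not required.
2. vehicles 17 ≥ 10; years in business 13 < 17; is a franchise of a national chain → Regulatory Registration not required.
3. seating 48 ≥ 42; sells tobacco products → Regulatory Permit not required.
4. does not provide live entertainment → Zone A Authorization exemption does not apply.
5. is located in Zone A; is a franchise of a national chain → Zone A Authorization required.
6. seating 48 < 64; does not sell secondhand or consigned goods → Limited Seating Certificate not required.
7. vehicles 17 ≤ 39; is located in Zone A → Annual Certificate not required.
8. vehicles 17 < 18 → Fleet Permit not required.
9. vehicles 17 ≥ 16; is located in Zone A → Small Fleet Permit not required.
10. provides lodging to guests; does not sell secondhand or consigned goods → Annual Permit not required.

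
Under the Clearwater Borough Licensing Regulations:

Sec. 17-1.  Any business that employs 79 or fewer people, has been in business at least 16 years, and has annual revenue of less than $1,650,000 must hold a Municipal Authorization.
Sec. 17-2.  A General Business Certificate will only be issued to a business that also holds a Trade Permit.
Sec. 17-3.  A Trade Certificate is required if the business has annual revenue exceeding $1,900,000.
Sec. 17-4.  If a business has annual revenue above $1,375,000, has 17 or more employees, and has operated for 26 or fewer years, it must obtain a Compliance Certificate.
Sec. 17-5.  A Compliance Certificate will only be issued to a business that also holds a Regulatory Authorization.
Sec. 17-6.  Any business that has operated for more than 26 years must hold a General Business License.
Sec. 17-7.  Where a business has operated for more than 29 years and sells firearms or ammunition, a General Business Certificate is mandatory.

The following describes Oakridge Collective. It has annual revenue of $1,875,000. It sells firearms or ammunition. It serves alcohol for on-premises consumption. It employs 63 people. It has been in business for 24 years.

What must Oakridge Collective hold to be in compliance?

Compliance Certificate, Regulatory Authorization

Sec. 17-1. employees 63 ≤ 79; years in business 24 ≥ 16; revenue $1,875,000 ≥ $1,650,000 → Municipal Authorization not required.
Sec. 17-2. General Business Certificate is not required → no effect.
Sec. 17-3. revenue $1,875,000 ≤ $1,900,000 → Trade Certificate not required.
Sec. 17-4. revenue $1,875,000 > $1,375,000; employees 63 ≥ 17; years in business 24 ≤ 26 → Compliance Certificate required.
Sec. 17-5. Compliance Certificate is required → Regulatory Authorization also required.
Sec. 17-6. years in business 24 ≤ 26 → General Business License not required.
Sec. 17-7. years in business 24 ≤ 29; sells firearms or ammunition → General Business Certificate not required.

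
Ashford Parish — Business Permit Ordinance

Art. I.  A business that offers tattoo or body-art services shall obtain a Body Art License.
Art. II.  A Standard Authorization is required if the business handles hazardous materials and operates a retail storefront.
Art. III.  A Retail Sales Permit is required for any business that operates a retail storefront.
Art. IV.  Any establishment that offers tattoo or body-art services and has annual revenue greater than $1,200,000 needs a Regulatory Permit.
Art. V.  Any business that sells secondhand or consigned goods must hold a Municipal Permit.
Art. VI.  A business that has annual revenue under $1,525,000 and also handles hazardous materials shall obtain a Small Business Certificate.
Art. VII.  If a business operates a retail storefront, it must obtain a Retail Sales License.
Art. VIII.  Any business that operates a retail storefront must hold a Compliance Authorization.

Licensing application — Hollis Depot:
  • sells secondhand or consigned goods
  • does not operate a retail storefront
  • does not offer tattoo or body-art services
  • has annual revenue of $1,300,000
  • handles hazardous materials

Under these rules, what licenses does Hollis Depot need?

Art. I. does not offer tattoo or body-art services → Body Art License not required.
Art. II. handles hazardous materials; does not operate a retail storefront → Standard Authorization not required.
Art. III. does not operate a retail storefront → Retail Sales Permit not required.
Art. IV. does not offer tattoo or body-art services; revenue $1,300,000 > $1,200,000 → Regulatory Permit not required.
Art. V. sells secondhand or consigned goods → Municipal Permit required.
Art. VI. revenue $1,300,000 < $1,525,000; handles hazardous materials → Small Business Certificate required.
Art. VII. does not operate a retail storefront → Retail Sales License not required.
Art. VIII. does not operate a retail storefront → Compliance Authorization not required.

Municipal Permit, Small Business Certificate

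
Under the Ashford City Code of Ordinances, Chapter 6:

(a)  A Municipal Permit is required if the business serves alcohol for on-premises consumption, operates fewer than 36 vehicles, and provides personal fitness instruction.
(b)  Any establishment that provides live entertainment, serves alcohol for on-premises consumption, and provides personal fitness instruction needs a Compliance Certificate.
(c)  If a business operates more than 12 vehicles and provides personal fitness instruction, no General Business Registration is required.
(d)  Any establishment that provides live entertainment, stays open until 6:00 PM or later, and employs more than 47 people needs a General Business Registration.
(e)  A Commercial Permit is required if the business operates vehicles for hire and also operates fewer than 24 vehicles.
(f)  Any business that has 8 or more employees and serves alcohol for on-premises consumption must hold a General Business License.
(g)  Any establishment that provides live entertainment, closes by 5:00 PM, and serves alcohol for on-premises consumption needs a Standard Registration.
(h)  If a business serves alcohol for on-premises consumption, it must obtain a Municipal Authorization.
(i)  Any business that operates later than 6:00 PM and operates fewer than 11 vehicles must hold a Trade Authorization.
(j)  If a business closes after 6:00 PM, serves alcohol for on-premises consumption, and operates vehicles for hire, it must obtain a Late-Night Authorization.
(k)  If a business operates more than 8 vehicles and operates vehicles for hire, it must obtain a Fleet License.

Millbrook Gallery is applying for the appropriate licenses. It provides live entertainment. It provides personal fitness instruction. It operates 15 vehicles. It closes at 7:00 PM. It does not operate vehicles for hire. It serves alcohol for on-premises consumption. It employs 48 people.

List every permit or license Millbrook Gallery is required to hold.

(a) serves alcohol for on-premises consumption; vehicles 15 < 36; provides personal fitness instruction → Municipal Permit required.
(b) provides live entertainment; serves alcohol for on-premises consumption; provides personal fitness instruction → Compliance Certificate required.
(c) vehicles 15 > 12; provides personal fitness instruction → exempt from General Business Registration.
(d) provides live entertainment; closes 7:00 PM, after 6:00 PM; employees 48 > 47 → General Business Registration required.
(e) does not operate vehicles for hire; vehicles 15 < 24 → Commercial Permit not required.
(f) employees 48 ≥ 8; serves alcohol for on-premises consumption → General Business License required.
(g) provides live entertainment; closes 7:00 PM, after 5:00 PM; serves alcohol for on-premises consumption → Standard Registration not required.
(h) serves alcohol for on-premises consumption → Municipal Authorization required.
(i) closes 7:00 PM, after 6:00 PM; vehicles 15 ≥ 11 → Trade Authorization not required.
(j) closes 7:00 PM, after 6:00 PM; serves alcohol for on-premises consumption; does not operate vehicles for hire → Late-Night Authorization not required.
(k) vehicles 15 > 8; does not operate vehicles for hire → Fleet License not required.

Compliance Certificate, General Business License, Municipal Authorization, Municipal Permit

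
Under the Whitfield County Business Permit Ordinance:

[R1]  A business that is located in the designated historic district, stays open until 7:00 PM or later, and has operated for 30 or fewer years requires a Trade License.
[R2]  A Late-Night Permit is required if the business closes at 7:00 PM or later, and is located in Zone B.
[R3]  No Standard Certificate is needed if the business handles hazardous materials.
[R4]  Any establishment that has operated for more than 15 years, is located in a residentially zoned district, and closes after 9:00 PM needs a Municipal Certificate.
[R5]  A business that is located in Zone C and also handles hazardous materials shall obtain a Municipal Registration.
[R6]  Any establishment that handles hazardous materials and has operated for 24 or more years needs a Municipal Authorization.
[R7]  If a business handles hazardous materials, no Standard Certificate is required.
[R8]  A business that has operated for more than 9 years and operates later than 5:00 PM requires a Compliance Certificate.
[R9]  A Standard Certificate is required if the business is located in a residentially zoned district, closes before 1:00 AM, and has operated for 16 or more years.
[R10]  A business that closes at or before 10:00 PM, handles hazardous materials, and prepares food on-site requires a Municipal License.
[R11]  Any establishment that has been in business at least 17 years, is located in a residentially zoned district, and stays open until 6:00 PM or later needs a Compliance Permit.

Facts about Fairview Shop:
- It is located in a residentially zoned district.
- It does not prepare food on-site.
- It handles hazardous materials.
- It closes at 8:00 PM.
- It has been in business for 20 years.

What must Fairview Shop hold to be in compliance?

Compliance Certificate, Compliance Permit

[R1] is located in a residentially zoned district (not: is located in the designated historic district); closes 8:00 PM, after 7:00 PM; years in business 20 ≤ 30 → Trade License not required.
[R2] closes 8:00 PM, after 7:00 PM; is located in a residentially zoned district (not: is located in Zone B) → Late-Night Permit not required.
[R3] handles hazardous materials → exempt from Standard Certificate.
[R4] years in business 20 > 15; is located in a residentially zoned district; closes 8:00 PM, at/before 9:00 PM → Municipal Certificate not required.
[R5] is located in a residentially zoned district (not: is located in Zone C); handles hazardous materials → Municipal Registration not required.
[R6] handles hazardous materials; years in business 20 < 24 → Municipal Authorization not required.
[R7] handles hazardous materials → exempt from Standard Certificate.
[R8] years in business 20 > 9; closes 8:00 PM, after 5:00 PM → Compliance Certificate required.
[R9] is located in a residentially zoned district; closes 8:00 PM, at/before 1:00 AM; years in business 20 ≥ 16 → Standard Certificate required.
[R10] closes 8:00 PM, at/before 10:00 PM; handles hazardous materials; does not prepare food on-site → Municipal License not required.
[R11] years in business 20 ≥ 17; is located in a residentially zoned district; closes 8:00 PM, after 6:00 PM → Compliance Permit required.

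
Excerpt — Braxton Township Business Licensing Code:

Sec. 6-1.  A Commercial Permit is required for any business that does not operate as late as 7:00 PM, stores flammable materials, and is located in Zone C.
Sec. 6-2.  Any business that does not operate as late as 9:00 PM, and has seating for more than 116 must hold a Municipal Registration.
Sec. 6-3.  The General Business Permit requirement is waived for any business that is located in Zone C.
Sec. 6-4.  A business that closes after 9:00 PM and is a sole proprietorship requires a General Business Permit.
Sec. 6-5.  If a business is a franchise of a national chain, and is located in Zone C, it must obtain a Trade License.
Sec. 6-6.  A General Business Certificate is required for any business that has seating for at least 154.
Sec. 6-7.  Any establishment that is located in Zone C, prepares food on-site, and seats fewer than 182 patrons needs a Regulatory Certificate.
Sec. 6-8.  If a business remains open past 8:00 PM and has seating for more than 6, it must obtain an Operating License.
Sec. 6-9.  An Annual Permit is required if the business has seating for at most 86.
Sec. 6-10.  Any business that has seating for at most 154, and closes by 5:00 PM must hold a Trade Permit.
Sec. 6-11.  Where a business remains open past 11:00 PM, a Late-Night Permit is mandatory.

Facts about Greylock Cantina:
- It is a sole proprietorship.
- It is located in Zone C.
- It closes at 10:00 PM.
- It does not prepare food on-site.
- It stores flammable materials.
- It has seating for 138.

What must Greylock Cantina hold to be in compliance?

Sec. 6-1. closes 10:00 PM, after 7:00 PM; stores flammable materials; is located in Zone C → Commercial Permit not required.
Sec. 6-2. closes 10:00 PM, after 9:00 PM; seating 138 > 116 → Municipal Registration not required.
Sec. 6-3. is located in Zone C → exempt from General Business Permit.
Sec. 6-4. closes 10:00 PM, after 9:00 PM; is a sole proprietorship → General Business Permit required.
Sec. 6-5. is a sole proprietorship (not: is a franchise of a national chain); is located in Zone C → Trade License not required.
Sec. 6-6. seating 138 < 154 → General Business Certificate not required.
Sec. 6-7. is located in Zone C; does not prepare food on-site; seating 138 < 182 → Regulatory Certificate not required.
Sec. 6-8. closes 10:00 PM, after 8:00 PM; seating 138 > 6 → Operating License required.
Sec. 6-9. seating 138 > 86 → Annual Permit not required.
Sec. 6-10. seating 138 ≤ 154; closes 10:00 PM, after 5:00 PM → Trade Permit not required.
Sec. 6-11. closes 10:00 PM, at/before 11:00 PM → Late-Night Permit not required.

Operating License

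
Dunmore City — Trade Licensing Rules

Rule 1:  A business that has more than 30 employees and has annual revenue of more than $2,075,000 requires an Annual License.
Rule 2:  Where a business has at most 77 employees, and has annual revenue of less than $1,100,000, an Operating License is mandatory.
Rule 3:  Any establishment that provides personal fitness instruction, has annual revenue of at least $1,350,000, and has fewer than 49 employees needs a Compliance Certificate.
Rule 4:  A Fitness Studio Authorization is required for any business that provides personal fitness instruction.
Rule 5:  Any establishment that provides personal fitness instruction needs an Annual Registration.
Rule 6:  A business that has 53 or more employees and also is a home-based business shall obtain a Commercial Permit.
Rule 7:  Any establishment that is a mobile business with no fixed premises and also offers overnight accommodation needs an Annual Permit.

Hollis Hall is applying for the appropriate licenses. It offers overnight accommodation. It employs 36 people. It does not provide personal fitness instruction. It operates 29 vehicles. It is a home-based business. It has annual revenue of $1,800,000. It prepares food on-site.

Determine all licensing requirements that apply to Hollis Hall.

Rule 1: employees 36 > 30; revenue $1,800,000 ≤ $2,075,000 → Annual License not required.
Rule 2: employees 36 ≤ 77; revenue $1,800,000 ≥ $1,100,000 → Operating License not required.
Rule 3: does not provide personal fitness instruction; revenue $1,800,000 ≥ $1,350,000; employees 36 < 49 → Compliance Certificate not required.
Rule 4: does not provide personal fitness instruction → Fitness Studio Authorization not required.
Rule 5: does not provide personal fitness instruction → Annual Registration not required.
Rule 6: employees 36 < 53; is a home-based business → Commercial Permit not required.
Rule 7: is a home-based business (not: is a mobile business with no fixed premises); offers overnight accommodation → Annual Permit not required.

None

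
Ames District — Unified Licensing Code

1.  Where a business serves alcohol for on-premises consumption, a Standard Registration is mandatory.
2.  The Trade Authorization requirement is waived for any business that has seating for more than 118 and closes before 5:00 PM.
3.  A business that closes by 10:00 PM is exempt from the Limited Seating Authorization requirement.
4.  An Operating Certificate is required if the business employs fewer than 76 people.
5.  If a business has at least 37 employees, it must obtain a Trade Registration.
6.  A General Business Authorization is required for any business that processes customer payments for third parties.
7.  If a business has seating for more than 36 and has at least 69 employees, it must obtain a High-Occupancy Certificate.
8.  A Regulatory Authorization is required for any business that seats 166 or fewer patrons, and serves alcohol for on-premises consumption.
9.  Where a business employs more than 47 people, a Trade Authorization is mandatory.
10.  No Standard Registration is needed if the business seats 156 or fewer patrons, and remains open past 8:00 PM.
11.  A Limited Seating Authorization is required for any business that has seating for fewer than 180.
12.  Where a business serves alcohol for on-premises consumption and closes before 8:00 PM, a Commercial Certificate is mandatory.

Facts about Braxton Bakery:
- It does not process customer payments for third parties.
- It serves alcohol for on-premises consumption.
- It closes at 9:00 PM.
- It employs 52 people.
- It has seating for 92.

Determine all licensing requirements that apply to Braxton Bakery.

1. serves alcohol for on-premises consumption → Standard Registration required.
2. seating 92 ≤ 118; closes 9:00 PM, after 5:00 PM → Trade Authorization exemption does not apply.
3. closes 9:00 PM, at/before 10:00 PM → exempt from Limited Seating Authorization.
4. employees 52 < 76 → Operating Certificate required.
5. employees 52 ≥ 37 → Trade Registration required.
6. does not process customer payments for third parties → General Business Authorization not required.
7. seating 92 > 36; employees 52 < 69 → High-Occupancy Certificate not required.
8. seating 92 ≤ 166; serves alcohol for on-premises consumption → Regulatory Authorization required.
9. employees 52 > 47 → Trade Authorization required.
10. seating 92 ≤ 156; closes 9:00 PM, after 8:00 PM → exempt from Standard Registration.
11. seating 92 < 180 → Limited Seating Authorization required.
12. serves alcohol for on-premises consumption; closes 9:00 PM, after 8:00 PM → Commercial Certificate not required.

Operating Certificate, Regulatory Authorization, Trade Authorization, Trade Registration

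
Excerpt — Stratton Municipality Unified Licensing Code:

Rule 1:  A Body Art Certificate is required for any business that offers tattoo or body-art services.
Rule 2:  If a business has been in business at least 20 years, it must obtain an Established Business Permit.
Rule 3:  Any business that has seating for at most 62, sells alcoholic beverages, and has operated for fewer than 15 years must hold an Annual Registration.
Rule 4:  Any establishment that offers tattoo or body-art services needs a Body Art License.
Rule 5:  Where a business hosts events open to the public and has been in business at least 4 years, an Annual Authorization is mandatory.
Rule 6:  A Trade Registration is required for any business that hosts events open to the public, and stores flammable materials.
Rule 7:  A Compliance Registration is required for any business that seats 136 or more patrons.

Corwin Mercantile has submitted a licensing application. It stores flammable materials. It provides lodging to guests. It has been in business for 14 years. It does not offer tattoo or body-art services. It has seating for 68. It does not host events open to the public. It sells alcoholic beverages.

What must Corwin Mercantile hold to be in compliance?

None

Rule 1: does not offer tattoo or body-art services → Body Art Certificate not required.
Rule 2: years in business 14 < 20 → Established Business Permit not required.
Rule 3: seating 68 > 62; sells alcoholic beverages; years in business 14 < 15 → Annual Registration not required.
Rule 4: does not offer tattoo or body-art services → Body Art License not required.
Rule 5: does not host events open to the public; years in business 14 ≥ 4 → Annual Authorization not required.
Rule 6: does not host events open to the public; stores flammable materials → Trade Registration not required.
Rule 7: seating 68 < 136 → Compliance Registration not required.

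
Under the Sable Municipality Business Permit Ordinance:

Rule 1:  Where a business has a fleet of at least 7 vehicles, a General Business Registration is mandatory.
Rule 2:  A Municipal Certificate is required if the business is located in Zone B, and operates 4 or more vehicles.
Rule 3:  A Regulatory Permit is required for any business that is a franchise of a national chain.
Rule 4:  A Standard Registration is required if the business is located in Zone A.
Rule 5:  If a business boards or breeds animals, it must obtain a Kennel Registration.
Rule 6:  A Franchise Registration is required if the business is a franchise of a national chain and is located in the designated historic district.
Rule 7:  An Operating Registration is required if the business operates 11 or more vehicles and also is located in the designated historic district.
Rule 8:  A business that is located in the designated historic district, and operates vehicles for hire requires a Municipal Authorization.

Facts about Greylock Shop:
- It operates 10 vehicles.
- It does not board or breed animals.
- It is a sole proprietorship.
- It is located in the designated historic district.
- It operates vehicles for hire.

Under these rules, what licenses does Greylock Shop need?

Rule 1: vehicles 10 ≥ 7 → General Business Registration required.
Rule 2: is located in the designated historic district (not: is located in Zone B); vehicles 10 ≥ 4 → Municipal Certificate not required.
Rule 3: is a sole proprietorship (not: is a franchise of a national chain) → Regulatory Permit not required.
Rule 4: is located in the designated historic district (not: is located in Zone A) → Standard Registration not required.
Rule 5: does not board or breed animals → Kennel Registration not required.
Rule 6: is a sole proprietorship (not: is a franchise of a national chain); is located in the designated historic district → Franchise Registration not required.
Rule 7: vehicles 10 < 11; is located in the designated historic district → Operating Registration not required.
Rule 8: is located in the designated historic district; operates vehicles for hire → Municipal Authorization required.

General Business Registration, Municipal Authorization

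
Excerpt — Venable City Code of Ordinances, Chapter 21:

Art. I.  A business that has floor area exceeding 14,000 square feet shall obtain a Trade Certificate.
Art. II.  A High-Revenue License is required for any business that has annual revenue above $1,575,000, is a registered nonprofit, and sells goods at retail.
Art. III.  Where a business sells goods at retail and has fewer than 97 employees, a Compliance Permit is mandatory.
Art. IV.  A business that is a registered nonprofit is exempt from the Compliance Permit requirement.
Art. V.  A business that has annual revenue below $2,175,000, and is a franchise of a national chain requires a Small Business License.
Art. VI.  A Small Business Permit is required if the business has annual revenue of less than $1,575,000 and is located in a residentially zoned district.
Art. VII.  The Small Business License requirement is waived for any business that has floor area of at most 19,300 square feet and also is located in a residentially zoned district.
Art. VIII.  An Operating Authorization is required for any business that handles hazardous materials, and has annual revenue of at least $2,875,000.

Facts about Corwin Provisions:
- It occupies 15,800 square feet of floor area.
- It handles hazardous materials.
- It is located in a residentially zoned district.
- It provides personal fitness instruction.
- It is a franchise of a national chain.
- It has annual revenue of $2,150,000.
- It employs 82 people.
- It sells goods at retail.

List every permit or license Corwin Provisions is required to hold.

Art. I. floor area 15,800 square feet > 14,000 square feet → Trade Certificate required.
Art. II. revenue $2,150,000 > $1,575,000; is a franchise of a national chain (not: is a registered nonprofit); sells goods at retail → High-Revenue License not required.
Art. III. sells goods at retail; employees 82 < 97 → Compliance Permit required.
Art. IV. is a franchise of a national chain (not: is a registered nonprofit) → Compliance Permit exemption does not apply.
Art. V. revenue $2,150,000 < $2,175,000; is a franchise of a national chain → Small Business License required.
Art. VI. revenue $2,150,000 ≥ $1,575,000; is located in a residentially zoned district → Small Business Permit not required.
Art. VII. floor area 15,800 square feet ≤ 19,300 square feet; is located in a residentially zoned district → exempt from Small Business License.
Art. VIII. handles hazardous materials; revenue $2,150,000 < $2,875,000 → Operating Authorization not required.

Compliance Permit, Trade Certificate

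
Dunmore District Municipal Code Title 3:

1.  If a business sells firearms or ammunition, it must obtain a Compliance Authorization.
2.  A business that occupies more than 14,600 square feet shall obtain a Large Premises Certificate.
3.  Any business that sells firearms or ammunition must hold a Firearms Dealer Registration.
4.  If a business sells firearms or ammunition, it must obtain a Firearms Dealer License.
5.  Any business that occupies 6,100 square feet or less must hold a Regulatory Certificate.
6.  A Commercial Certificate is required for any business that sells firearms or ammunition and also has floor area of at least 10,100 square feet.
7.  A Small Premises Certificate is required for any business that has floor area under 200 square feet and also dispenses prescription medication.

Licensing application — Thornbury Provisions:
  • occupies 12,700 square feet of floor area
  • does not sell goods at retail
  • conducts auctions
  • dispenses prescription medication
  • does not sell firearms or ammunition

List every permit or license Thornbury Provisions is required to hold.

None

1. does not sell firearms or ammunition → Compliance Authorization not required.
2. floor area 12,700 square feet ≤ 14,600 square feet → Large Premises Certificate not required.
3. does not sell firearms or ammunition → Firearms Dealer Registration not required.
4. does not sell firearms or ammunition → Firearms Dealer License not required.
5. floor area 12,700 square feet > 6,100 square feet → Regulatory Certificate not required.
6. does not sell firearms or ammunition; floor area 12,700 square feet ≥ 10,100 square feet → Commercial Certificate not required.
7. floor area 12,700 square feet ≥ 200 square feet; dispenses prescription medication → Small Premises Certificate not required.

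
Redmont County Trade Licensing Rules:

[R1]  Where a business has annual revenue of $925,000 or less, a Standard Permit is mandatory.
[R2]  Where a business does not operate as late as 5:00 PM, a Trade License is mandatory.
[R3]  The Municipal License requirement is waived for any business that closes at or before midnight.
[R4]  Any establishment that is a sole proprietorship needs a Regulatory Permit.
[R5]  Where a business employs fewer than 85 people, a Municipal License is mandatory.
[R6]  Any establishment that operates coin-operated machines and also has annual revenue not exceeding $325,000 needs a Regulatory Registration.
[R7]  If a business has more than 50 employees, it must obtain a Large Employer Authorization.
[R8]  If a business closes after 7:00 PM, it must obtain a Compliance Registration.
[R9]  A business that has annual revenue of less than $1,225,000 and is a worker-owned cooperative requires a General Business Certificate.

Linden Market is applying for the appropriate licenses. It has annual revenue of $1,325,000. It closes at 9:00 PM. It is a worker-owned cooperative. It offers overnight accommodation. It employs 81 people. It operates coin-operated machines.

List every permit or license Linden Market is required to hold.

[R1] revenue $1,325,000 > $925,000 → Standard Permit not required.
[R2] closes 9:00 PM, after 5:00 PM → Trade License not required.
[R3] closes 9:00 PM, at/before midnight → exempt from Municipal License.
[R4] is a worker-owned cooperative (not: is a sole proprietorship) → Regulatory Permit not required.
[R5] employees 81 < 85 → Municipal License required.
[R6] operates coin-operated machines; revenue $1,325,000 > $325,000 → Regulatory Registration not required.
[R7] employees 81 > 50 → Large Employer Authorization required.
[R8] closes 9:00 PM, after 7:00 PM → Compliance Registration required.
[R9] revenue $1,325,000 ≥ $1,225,000; is a worker-owned cooperative → General Business Certificate not required.

Compliance Registration, Large Employer Authorization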